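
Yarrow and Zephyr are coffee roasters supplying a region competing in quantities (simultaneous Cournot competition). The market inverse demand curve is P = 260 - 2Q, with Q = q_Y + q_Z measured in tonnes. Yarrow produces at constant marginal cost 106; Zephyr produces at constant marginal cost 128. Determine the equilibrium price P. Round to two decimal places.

164.67

Yarrow's profit: π_Y = (260 - 2Q)q_Y - (106q_Y). Setting ∂π_Y/∂q_Y = 0: 154 - 4q_Y - 2(q_Z) = 0.
Zephyr's first-order condition: 132 - 4q_Z - 2(q_Y) = 0.
Best responses: q_Y = (154 - 2q_Z)/4, q_Z = (132 - 2q_Y)/4.
Solving the pair: q_Y = 88/3, q_Z = 55/3.
Total output Q = 143/3, so price P = 260 - 2·(143/3) = 494/3.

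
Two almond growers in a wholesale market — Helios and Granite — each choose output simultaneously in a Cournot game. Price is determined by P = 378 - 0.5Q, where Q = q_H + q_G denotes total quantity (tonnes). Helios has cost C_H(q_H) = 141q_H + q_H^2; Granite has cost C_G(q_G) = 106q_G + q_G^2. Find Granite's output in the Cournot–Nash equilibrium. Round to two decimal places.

79.71

Helios's profit: π_H = (378 - 0.5Q)q_H - (141q_H + q_H²). Setting ∂π_H/∂q_H = 0: 237 - 3q_H - (1/2)(q_G) = 0.
Granite's profit: π_G = (378 - 0.5Q)q_G - (106q_G + q_G²). Setting ∂π_G/∂q_G = 0: 272 - 3q_G - (1/2)(q_H) = 0.
So q_H = (237 - (1/2)q_G)/3 and q_G = (272 - (1/2)q_H)/3.
Substituting one into the other gives q_H = 460/7 and q_G = 558/7.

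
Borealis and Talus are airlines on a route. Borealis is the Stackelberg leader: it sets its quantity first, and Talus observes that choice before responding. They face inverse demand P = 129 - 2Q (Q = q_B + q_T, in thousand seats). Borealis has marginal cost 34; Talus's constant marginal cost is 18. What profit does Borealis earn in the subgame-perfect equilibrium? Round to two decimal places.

The follower Talus best-responds to any q_B: π_T = (129 - 2Q)q_T - 18q_T.
∂π_T/∂q_T = 111 - 2q_B - 4q_T = 0 gives the reaction function q_T = (111 - 2q_B)/4.
Borealis substitutes q_T(q_B) into its own profit: π_B = q_B(129 - 2q_B - (111 - 2q_B)/2) - 34q_B = (147/2 - q_B)q_B - 34q_B.
Maximising: ∂π_B/∂q_B = 79/2 - 2q_B = 0, giving q_B = 79/4.
Then q_T = (111 - 2·(79/4))/4 = 143/8.
Price P = 129 - 2·(301/8) = 215/4.
Borealis's profit: (215/4 - 34)·(79/4) = 390.0625.

390.06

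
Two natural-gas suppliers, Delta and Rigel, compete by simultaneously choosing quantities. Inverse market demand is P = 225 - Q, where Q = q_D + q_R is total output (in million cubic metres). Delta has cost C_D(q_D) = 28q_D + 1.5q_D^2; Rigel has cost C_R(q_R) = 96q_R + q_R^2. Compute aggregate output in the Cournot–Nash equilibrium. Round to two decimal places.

Delta's profit: π_D = (225 - Q)q_D - (28q_D + (3/2)q_D²). Setting ∂π_D/∂q_D = 0: 197 - 5q_D - (q_R) = 0.
Rigel's first-order condition: 129 - 4q_R - (q_D) = 0.
So q_D = (197 - q_R)/5 and q_R = (129 - q_D)/4.
Solving the pair: q_D = 659/19, q_R = 448/19.
Total output Q = 659/19 + 448/19 = 1107/19.

58.26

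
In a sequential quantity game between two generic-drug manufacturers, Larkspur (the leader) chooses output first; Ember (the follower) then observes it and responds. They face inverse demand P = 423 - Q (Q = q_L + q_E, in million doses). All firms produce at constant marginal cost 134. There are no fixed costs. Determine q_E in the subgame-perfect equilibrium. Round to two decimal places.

72.25

The follower Ember best-responds to any q_L: π_E = (423 - Q)q_E - 134q_E.
Setting the follower's marginal profit to zero, 289 - q_L - 2q_E = 0, i.e. q_E = (289 - q_L)/2.
Larkspur substitutes q_E(q_L) into its own profit: π_L = q_L(423 - q_L - (289 - q_L)/2) - 134q_L = (557/2 - (1/2)q_L)q_L - 134q_L.
Maximising: ∂π_L/∂q_L = 289/2 - q_L = 0, giving q_L = 289/2.
Then q_E = (289 - 289/2)/2 = 289/4.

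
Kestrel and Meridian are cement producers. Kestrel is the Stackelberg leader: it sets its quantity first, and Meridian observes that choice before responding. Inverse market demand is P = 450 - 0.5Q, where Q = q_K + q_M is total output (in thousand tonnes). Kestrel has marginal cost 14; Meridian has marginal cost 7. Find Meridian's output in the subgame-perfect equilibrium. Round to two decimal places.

Solve by backward induction. Given q_K, the follower Meridian maximises π_M = (450 - (1/2)q_K - (1/2)q_M)q_M - 7q_M.
∂π_M/∂q_M = 443 - (1/2)q_K - q_M = 0 gives the reaction function q_M = (443 - (1/2)q_K).
The leader anticipates this reaction. Substituting into P = 450 - 0.5Q gives P = 457/2 - (1/4)q_K, so π_K = (457/2 - (1/4)q_K)q_K - 14q_K.
The leader's first-order condition 429/2 - (1/2)q_K = 0 yields q_K = 429.
Then q_M = (443 - (1/2)·429) = 457/2.

228.50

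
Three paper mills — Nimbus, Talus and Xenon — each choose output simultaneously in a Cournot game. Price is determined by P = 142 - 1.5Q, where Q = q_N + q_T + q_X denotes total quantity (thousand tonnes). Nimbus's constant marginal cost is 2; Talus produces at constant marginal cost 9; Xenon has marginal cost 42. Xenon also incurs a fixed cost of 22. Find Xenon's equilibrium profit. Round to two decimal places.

8.38

Nimbus's profit: π_N = (142 - 1.5Q)q_N - (2q_N). Setting ∂π_N/∂q_N = 0: 140 - 3q_N - (3/2)(q_T + q_X) = 0.
Talus's first-order condition: 133 - 3q_T - (3/2)(q_N + q_X) = 0.
Xenon's profit: π_X = (142 - 1.5Q)q_X - (42q_X). Setting ∂π_X/∂q_X = 0: 100 - 3q_X - (3/2)(q_N + q_T) = 0.
Adding the 3 conditions: 373 − 3Q − 3Q = 0, i.e. Q = 373/6.
Back-substituting: q_N = (140 − 373/4)/(3/2) = 187/6, q_T = (133 − 373/4)/(3/2) = 53/2, q_X = (100 − 373/4)/(3/2) = 9/2.
Price P = 142 - (3/2)·(373/6) = 195/4.
Xenon's profit: (195/4 - 42)·(9/2) - 22 = 67/8.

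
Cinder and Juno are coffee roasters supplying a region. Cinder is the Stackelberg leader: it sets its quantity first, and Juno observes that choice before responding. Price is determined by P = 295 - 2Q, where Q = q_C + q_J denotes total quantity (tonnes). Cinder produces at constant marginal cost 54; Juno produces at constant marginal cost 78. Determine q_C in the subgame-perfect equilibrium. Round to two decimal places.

The follower Juno best-responds to any q_C: π_J = (295 - 2Q)q_J - 78q_J.
Follower FOC: 217 - 2q_C - 4q_J = 0, so q_J(q_C) = (217 - 2q_C)/4.
Cinder substitutes q_J(q_C) into its own profit: π_C = q_C(295 - 2q_C - (217 - 2q_C)/2) - 54q_C = (373/2 - q_C)q_C - 54q_C.
The leader's first-order condition 265/2 - 2q_C = 0 yields q_C = 265/4.
Then q_J = (217 - 2·(265/4))/4 = 169/8.

66.25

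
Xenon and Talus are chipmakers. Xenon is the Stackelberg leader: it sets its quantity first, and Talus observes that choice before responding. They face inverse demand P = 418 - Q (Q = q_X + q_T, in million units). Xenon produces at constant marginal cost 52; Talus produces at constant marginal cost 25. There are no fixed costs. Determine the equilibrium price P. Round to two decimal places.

The follower Talus best-responds to any q_X: π_T = (418 - Q)q_T - 25q_T.
∂π_T/∂q_T = 393 - q_X - 2q_T = 0 gives the reaction function q_T = (393 - q_X)/2.
Xenon substitutes q_T(q_X) into its own profit: π_X = q_X(418 - q_X - (393 - q_X)/2) - 52q_X = (443/2 - (1/2)q_X)q_X - 52q_X.
Maximising: ∂π_X/∂q_X = 339/2 - q_X = 0, giving q_X = 339/2.
Then q_T = (393 - 339/2)/2 = 447/4.
Total output Q = 1125/4, so price P = 418 - 1125/4 = 547/4.

136.75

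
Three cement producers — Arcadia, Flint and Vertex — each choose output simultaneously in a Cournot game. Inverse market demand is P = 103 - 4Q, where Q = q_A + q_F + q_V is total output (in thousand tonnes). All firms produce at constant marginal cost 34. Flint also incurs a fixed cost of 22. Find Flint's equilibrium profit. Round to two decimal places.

52.39

Each firm earns π_i = (103 - 4Q)q_i - 34q_i.
First-order condition (treating rivals' output as given): 69 - 8q_i - 4·Σ_{j≠i} q_j = 0.
By symmetry each firm produces the same amount; substituting Σ_{j≠i} q_j = 2q_i yields q_i = 69/16.
Price P = 103 - 4·(207/16) = 205/4.
Flint's profit: (205/4 - 34)·(69/16) - 22 = 52.3906.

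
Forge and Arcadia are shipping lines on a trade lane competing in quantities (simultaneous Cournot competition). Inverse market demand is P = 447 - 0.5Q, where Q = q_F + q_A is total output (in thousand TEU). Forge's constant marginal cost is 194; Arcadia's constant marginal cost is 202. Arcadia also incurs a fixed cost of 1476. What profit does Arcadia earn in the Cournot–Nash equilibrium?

11006

Forge's profit: π_F = (447 - 0.5Q)q_F - (194q_F). Setting ∂π_F/∂q_F = 0: 253 - q_F - (1/2)(q_A) = 0.
Arcadia's profit: π_A = (447 - 0.5Q)q_A - (202q_A). Setting ∂π_A/∂q_A = 0: 245 - q_A - (1/2)(q_F) = 0.
Best responses: q_F = (253 - (1/2)q_A), q_A = (245 - (1/2)q_F).
Substituting one into the other gives q_F = 174 and q_A = 158.
Price P = 447 - (1/2)·332 = 281.
Arcadia's profit: (281 - 202)·158 - 1476 = 11006.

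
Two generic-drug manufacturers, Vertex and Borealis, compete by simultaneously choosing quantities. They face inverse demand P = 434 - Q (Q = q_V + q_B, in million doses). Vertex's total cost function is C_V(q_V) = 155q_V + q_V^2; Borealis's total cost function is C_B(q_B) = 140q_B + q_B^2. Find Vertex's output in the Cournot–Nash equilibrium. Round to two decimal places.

54.80

Vertex's profit: π_V = (434 - Q)q_V - (155q_V + q_V²). Setting ∂π_V/∂q_V = 0: 279 - 4q_V - (q_B) = 0.
Borealis's first-order condition: 294 - 4q_B - (q_V) = 0.
So q_V = (279 - q_B)/4 and q_B = (294 - q_V)/4.
Substituting one into the other gives q_V = 274/5 and q_B = 299/5.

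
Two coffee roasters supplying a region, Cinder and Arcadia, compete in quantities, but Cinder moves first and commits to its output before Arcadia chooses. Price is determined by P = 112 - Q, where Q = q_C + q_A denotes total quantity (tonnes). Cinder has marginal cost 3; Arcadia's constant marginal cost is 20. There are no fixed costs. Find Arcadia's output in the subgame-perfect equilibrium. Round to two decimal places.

14.50

Solve by backward induction. Given q_C, the follower Arcadia maximises π_A = (112 - q_C - q_A)q_A - 20q_A.
∂π_A/∂q_A = 92 - q_C - 2q_A = 0 gives the reaction function q_A = (92 - q_C)/2.
Cinder substitutes q_A(q_C) into its own profit: π_C = q_C(112 - q_C - (92 - q_C)/2) - 3q_C = (66 - (1/2)q_C)q_C - 3q_C.
Maximising: ∂π_C/∂q_C = 63 - q_C = 0, giving q_C = 63.
Then q_A = (92 - 63)/2 = 29/2.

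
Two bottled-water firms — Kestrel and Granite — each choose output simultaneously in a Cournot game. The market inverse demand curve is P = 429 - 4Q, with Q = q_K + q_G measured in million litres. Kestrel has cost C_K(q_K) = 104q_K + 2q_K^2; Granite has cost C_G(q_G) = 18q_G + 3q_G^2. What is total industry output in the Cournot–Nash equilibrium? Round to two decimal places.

43.01

Kestrel's profit: π_K = (429 - 4Q)q_K - (104q_K + 2q_K²). Setting ∂π_K/∂q_K = 0: 325 - 12q_K - 4(q_G) = 0.
Granite's profit: π_G = (429 - 4Q)q_G - (18q_G + 3q_G²). Setting ∂π_G/∂q_G = 0: 411 - 14q_G - 4(q_K) = 0.
Best responses: q_K = (325 - 4q_G)/12, q_G = (411 - 4q_K)/14.
Solving the pair: q_K = 1453/76, q_G = 454/19.
Total output Q = 1453/76 + 454/19 = 43.0132.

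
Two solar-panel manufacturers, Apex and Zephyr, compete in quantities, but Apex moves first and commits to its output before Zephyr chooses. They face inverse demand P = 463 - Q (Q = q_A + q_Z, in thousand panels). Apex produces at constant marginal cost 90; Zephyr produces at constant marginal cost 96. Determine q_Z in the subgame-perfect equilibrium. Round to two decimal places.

88.75

Solve by backward induction. Given q_A, the follower Zephyr maximises π_Z = (463 - q_A - q_Z)q_Z - 96q_Z.
∂π_Z/∂q_Z = 367 - q_A - 2q_Z = 0 gives the reaction function q_Z = (367 - q_A)/2.
The leader anticipates this reaction. Substituting into P = 463 - Q gives P = 559/2 - (1/2)q_A, so π_A = (559/2 - (1/2)q_A)q_A - 90q_A.
The leader's first-order condition 379/2 - q_A = 0 yields q_A = 379/2.
Then q_Z = (367 - 379/2)/2 = 355/4.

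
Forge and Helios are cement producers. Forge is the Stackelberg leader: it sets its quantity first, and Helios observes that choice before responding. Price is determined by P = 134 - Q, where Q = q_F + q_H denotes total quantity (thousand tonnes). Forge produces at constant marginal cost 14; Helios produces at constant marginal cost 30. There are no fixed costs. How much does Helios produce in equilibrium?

The follower Helios best-responds to any q_F: π_H = (134 - Q)q_H - 30q_H.
∂π_H/∂q_H = 104 - q_F - 2q_H = 0 gives the reaction function q_H = (104 - q_F)/2.
Forge substitutes q_H(q_F) into its own profit: π_F = q_F(134 - q_F - (104 - q_F)/2) - 14q_F = (82 - (1/2)q_F)q_F - 14q_F.
Leader FOC: 68 - q_F = 0, so q_F = 68.
Then q_H = (104 - 68)/2 = 18.

18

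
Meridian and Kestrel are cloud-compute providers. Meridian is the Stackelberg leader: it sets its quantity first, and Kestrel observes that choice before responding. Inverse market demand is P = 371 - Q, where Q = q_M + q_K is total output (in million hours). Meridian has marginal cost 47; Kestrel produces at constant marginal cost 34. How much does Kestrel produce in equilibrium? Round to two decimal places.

90.75

Solve by backward induction. Given q_M, the follower Kestrel maximises π_K = (371 - q_M - q_K)q_K - 34q_K.
∂π_K/∂q_K = 337 - q_M - 2q_K = 0 gives the reaction function q_K = (337 - q_M)/2.
Meridian substitutes q_K(q_M) into its own profit: π_M = q_M(371 - q_M - (337 - q_M)/2) - 47q_M = (405/2 - (1/2)q_M)q_M - 47q_M.
Maximising: ∂π_M/∂q_M = 311/2 - q_M = 0, giving q_M = 311/2.
Then q_K = (337 - 311/2)/2 = 363/4.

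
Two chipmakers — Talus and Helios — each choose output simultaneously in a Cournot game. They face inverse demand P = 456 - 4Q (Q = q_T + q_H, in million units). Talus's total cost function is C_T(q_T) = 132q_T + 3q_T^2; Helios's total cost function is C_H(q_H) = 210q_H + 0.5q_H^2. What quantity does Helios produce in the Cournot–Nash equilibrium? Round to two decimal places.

Talus's profit: π_T = (456 - 4Q)q_T - (132q_T + 3q_T²). Setting ∂π_T/∂q_T = 0: 324 - 14q_T - 4(q_H) = 0.
Helios's first-order condition: 246 - 9q_H - 4(q_T) = 0.
Rearranging gives the reaction functions q_T = (324 - 4q_H)/14 and q_H = (246 - 4q_T)/9.
Substituting one into the other gives q_T = 966/55 and q_H = 1074/55.

19.53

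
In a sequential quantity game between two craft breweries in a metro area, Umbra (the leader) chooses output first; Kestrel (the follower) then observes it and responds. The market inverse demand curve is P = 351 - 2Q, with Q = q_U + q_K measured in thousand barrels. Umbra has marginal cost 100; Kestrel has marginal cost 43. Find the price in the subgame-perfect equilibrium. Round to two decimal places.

148.50

Solve by backward induction. Given q_U, the follower Kestrel maximises π_K = (351 - 2q_U - 2q_K)q_K - 43q_K.
Follower FOC: 308 - 2q_U - 4q_K = 0, so q_K(q_U) = (308 - 2q_U)/4.
Umbra substitutes q_K(q_U) into its own profit: π_U = q_U(351 - 2q_U - (308 - 2q_U)/2) - 100q_U = (197 - q_U)q_U - 100q_U.
Maximising: ∂π_U/∂q_U = 97 - 2q_U = 0, giving q_U = 97/2.
Then q_K = (308 - 2·(97/2))/4 = 211/4.
Total output Q = 405/4, so price P = 351 - 2·(405/4) = 297/2.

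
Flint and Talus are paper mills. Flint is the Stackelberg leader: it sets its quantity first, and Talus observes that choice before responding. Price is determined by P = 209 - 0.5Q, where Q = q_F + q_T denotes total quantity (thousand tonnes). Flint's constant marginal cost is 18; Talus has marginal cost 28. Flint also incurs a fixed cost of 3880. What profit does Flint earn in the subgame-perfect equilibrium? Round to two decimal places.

Solve by backward induction. Given q_F, the follower Talus maximises π_T = (209 - (1/2)q_F - (1/2)q_T)q_T - 28q_T.
Setting the follower's marginal profit to zero, 181 - (1/2)q_F - q_T = 0, i.e. q_T = (181 - (1/2)q_F).
The leader anticipates this reaction. Substituting into P = 209 - 0.5Q gives P = 237/2 - (1/4)q_F, so π_F = (237/2 - (1/4)q_F)q_F - 18q_F.
Leader FOC: 201/2 - (1/2)q_F = 0, so q_F = 201.
Then q_T = (181 - (1/2)·201) = 161/2.
Price P = 209 - (1/2)·(563/2) = 273/4.
Flint's profit: (273/4 - 18)·201 - 3880 = 6220.2500.

6220.25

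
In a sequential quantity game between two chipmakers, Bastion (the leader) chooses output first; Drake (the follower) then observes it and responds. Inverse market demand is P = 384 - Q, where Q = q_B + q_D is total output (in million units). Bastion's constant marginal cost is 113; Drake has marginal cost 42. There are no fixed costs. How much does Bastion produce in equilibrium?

The follower Drake best-responds to any q_B: π_D = (384 - Q)q_D - 42q_D.
Setting the follower's marginal profit to zero, 342 - q_B - 2q_D = 0, i.e. q_D = (342 - q_B)/2.
Bastion substitutes q_D(q_B) into its own profit: π_B = q_B(384 - q_B - (342 - q_B)/2) - 113q_B = (213 - (1/2)q_B)q_B - 113q_B.
Maximising: ∂π_B/∂q_B = 100 - q_B = 0, giving q_B = 100.
Then q_D = (342 - 100)/2 = 121.

100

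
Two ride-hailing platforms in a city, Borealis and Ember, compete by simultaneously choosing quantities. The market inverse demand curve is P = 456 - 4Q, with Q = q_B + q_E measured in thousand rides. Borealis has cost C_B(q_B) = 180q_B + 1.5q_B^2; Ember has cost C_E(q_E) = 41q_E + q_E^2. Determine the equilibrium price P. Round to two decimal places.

261.91

Borealis's profit: π_B = (456 - 4Q)q_B - (180q_B + (3/2)q_B²). Setting ∂π_B/∂q_B = 0: 276 - 11q_B - 4(q_E) = 0.
Ember's profit: π_E = (456 - 4Q)q_E - (41q_E + q_E²). Setting ∂π_E/∂q_E = 0: 415 - 10q_E - 4(q_B) = 0.
So q_B = (276 - 4q_E)/11 and q_E = (415 - 4q_B)/10.
Solving the pair: q_B = 550/47, q_E = 36.8191.
Total output Q = 48.5213, so price P = 456 - 4·48.5213 = 261.9149.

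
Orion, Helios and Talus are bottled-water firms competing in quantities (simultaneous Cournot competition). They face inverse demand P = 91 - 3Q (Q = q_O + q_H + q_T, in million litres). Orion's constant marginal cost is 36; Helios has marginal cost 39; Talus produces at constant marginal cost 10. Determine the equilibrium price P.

Orion's profit: π_O = (91 - 3Q)q_O - (36q_O). Setting ∂π_O/∂q_O = 0: 55 - 6q_O - 3(q_H + q_T) = 0.
Helios's profit: π_H = (91 - 3Q)q_H - (39q_H). Setting ∂π_H/∂q_H = 0: 52 - 6q_H - 3(q_O + q_T) = 0.
Talus's first-order condition: 81 - 6q_T - 3(q_O + q_H) = 0.
Adding the 3 conditions: 188 − 6Q − 6Q = 0, i.e. Q = 47/3.
Back-substituting: q_O = (55 − 47)/3 = 8/3, q_H = (52 − 47)/3 = 5/3, q_T = (81 − 47)/3 = 34/3.
Total output Q = 47/3, so price P = 91 - 3·(47/3) = 44.

44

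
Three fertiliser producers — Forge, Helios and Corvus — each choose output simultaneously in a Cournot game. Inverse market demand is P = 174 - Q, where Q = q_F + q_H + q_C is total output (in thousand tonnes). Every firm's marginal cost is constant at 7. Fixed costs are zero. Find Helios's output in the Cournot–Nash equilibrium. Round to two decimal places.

A representative firm's profit is π_i = q_i(174 - Q) - 7q_i.
First-order condition (treating rivals' output as given): 167 - 2q_i - Σ_{j≠i} q_j = 0.
By symmetry each firm produces the same amount; substituting Σ_{j≠i} q_j = 2q_i yields q_i = 167/4.

41.75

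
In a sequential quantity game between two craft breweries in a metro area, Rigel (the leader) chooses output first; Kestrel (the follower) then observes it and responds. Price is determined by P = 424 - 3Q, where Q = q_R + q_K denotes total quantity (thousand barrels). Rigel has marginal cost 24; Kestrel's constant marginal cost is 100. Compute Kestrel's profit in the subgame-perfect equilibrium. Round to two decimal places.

616.33

The follower Kestrel best-responds to any q_R: π_K = (424 - 3Q)q_K - 100q_K.
∂π_K/∂q_K = 324 - 3q_R - 6q_K = 0 gives the reaction function q_K = (324 - 3q_R)/6.
The leader anticipates this reaction. Substituting into P = 424 - 3Q gives P = 262 - (3/2)q_R, so π_R = (262 - (3/2)q_R)q_R - 24q_R.
Leader FOC: 238 - 3q_R = 0, so q_R = 238/3.
Then q_K = (324 - 3·(238/3))/6 = 43/3.
Price P = 424 - 3·(281/3) = 143.
Kestrel's profit: (143 - 100)·(43/3) = 1849/3.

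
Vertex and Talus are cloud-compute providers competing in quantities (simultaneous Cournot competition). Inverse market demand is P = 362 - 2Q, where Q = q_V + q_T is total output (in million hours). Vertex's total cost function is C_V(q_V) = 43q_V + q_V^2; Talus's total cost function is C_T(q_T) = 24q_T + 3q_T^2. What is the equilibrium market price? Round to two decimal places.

222.57

Vertex's profit: π_V = (362 - 2Q)q_V - (43q_V + q_V²). Setting ∂π_V/∂q_V = 0: 319 - 6q_V - 2(q_T) = 0.
Talus's first-order condition: 338 - 10q_T - 2(q_V) = 0.
So q_V = (319 - 2q_T)/6 and q_T = (338 - 2q_V)/10.
Substituting one into the other gives q_V = 1257/28 and q_T = 695/28.
Total output Q = 488/7, so price P = 362 - 2·(488/7) = 1558/7.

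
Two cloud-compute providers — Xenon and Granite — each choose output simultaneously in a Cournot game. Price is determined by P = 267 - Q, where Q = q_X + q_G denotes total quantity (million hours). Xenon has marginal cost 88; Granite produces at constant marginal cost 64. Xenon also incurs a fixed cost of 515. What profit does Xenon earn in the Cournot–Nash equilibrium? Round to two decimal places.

2154.44

Xenon's profit: π_X = (267 - Q)q_X - (88q_X). Setting ∂π_X/∂q_X = 0: 179 - 2q_X - (q_G) = 0.
Granite's profit: π_G = (267 - Q)q_G - (64q_G). Setting ∂π_G/∂q_G = 0: 203 - 2q_G - (q_X) = 0.
Best responses: q_X = (179 - q_G)/2, q_G = (203 - q_X)/2.
Substituting one into the other gives q_X = 155/3 and q_G = 227/3.
Price P = 267 - 382/3 = 419/3.
Xenon's profit: (419/3 - 88)·(155/3) - 515 = 2154.4444.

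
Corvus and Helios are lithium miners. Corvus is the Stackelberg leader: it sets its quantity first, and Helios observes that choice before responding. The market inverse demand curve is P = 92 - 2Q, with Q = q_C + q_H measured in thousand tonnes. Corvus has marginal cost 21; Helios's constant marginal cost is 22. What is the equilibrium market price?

39

Solve by backward induction. Given q_C, the follower Helios maximises π_H = (92 - 2q_C - 2q_H)q_H - 22q_H.
Setting the follower's marginal profit to zero, 70 - 2q_C - 4q_H = 0, i.e. q_H = (70 - 2q_C)/4.
Corvus substitutes q_H(q_C) into its own profit: π_C = q_C(92 - 2q_C - (70 - 2q_C)/2) - 21q_C = (57 - q_C)q_C - 21q_C.
Leader FOC: 36 - 2q_C = 0, so q_C = 18.
Then q_H = (70 - 2·18)/4 = 17/2.
Total output Q = 53/2, so price P = 92 - 2·(53/2) = 39.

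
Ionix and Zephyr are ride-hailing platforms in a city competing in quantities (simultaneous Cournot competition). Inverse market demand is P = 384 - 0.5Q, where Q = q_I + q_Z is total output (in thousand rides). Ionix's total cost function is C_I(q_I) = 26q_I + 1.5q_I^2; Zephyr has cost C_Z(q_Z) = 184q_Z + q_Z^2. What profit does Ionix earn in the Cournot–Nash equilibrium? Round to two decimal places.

Ionix's profit: π_I = (384 - 0.5Q)q_I - (26q_I + (3/2)q_I²). Setting ∂π_I/∂q_I = 0: 358 - 4q_I - (1/2)(q_Z) = 0.
Zephyr's profit: π_Z = (384 - 0.5Q)q_Z - (184q_Z + q_Z²). Setting ∂π_Z/∂q_Z = 0: 200 - 3q_Z - (1/2)(q_I) = 0.
So q_I = (358 - (1/2)q_Z)/4 and q_Z = (200 - (1/2)q_I)/3.
Substituting one into the other gives q_I = 82.8936 and q_Z = 52.8511.
Price P = 384 - (1/2)·135.7447 = 316.1277.
Ionix's profit: 316.1277·82.8936 - 26·82.8936 - (3/2)·82.8936² = 13742.7035.

13742.70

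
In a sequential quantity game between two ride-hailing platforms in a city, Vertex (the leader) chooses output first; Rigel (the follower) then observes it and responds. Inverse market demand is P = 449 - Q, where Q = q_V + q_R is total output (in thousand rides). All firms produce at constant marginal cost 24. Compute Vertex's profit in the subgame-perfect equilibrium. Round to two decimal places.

Solve by backward induction. Given q_V, the follower Rigel maximises π_R = (449 - q_V - q_R)q_R - 24q_R.
Follower FOC: 425 - q_V - 2q_R = 0, so q_R(q_V) = (425 - q_V)/2.
The leader anticipates this reaction. Substituting into P = 449 - Q gives P = 473/2 - (1/2)q_V, so π_V = (473/2 - (1/2)q_V)q_V - 24q_V.
Maximising: ∂π_V/∂q_V = 425/2 - q_V = 0, giving q_V = 425/2.
Then q_R = (425 - 425/2)/2 = 425/4.
Price P = 449 - 1275/4 = 521/4.
Vertex's profit: (521/4 - 24)·(425/2) = 22578.1250.

22578.13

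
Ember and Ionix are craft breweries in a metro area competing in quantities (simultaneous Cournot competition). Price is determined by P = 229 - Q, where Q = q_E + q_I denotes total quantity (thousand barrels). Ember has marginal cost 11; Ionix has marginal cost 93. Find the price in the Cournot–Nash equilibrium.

Ember's profit: π_E = (229 - Q)q_E - (11q_E). Setting ∂π_E/∂q_E = 0: 218 - 2q_E - (q_I) = 0.
Ionix's profit: π_I = (229 - Q)q_I - (93q_I). Setting ∂π_I/∂q_I = 0: 136 - 2q_I - (q_E) = 0.
Best responses: q_E = (218 - q_I)/2, q_I = (136 - q_E)/2.
Substituting one into the other gives q_E = 100 and q_I = 18.
Total output Q = 118, so price P = 229 - 118 = 111.

111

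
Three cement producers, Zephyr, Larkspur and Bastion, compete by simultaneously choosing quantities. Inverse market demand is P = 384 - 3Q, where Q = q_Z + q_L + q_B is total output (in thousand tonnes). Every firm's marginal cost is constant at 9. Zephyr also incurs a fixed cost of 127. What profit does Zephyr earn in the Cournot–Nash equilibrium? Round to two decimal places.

Each firm earns π_i = (384 - 3Q)q_i - 9q_i.
First-order condition (treating rivals' output as given): 375 - 6q_i - 3·Σ_{j≠i} q_j = 0.
With identical firms every q_j equals q_i, so Σ_{j≠i} q_j = 2q_i and 375 = 12q_i, giving q_i = 125/4.
Price P = 384 - 3·(375/4) = 411/4.
Zephyr's profit: (411/4 - 9)·(125/4) - 127 = 2802.6875.

2802.69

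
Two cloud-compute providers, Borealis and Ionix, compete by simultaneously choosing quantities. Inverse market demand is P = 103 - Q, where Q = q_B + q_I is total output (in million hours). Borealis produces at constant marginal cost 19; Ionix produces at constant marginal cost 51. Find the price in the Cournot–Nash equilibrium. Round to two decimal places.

57.67

Borealis's profit: π_B = (103 - Q)q_B - (19q_B). Setting ∂π_B/∂q_B = 0: 84 - 2q_B - (q_I) = 0.
Ionix's profit: π_I = (103 - Q)q_I - (51q_I). Setting ∂π_I/∂q_I = 0: 52 - 2q_I - (q_B) = 0.
Rearranging gives the reaction functions q_B = (84 - q_I)/2 and q_I = (52 - q_B)/2.
Substituting one into the other gives q_B = 116/3 and q_I = 20/3.
Total output Q = 136/3, so price P = 103 - 136/3 = 173/3.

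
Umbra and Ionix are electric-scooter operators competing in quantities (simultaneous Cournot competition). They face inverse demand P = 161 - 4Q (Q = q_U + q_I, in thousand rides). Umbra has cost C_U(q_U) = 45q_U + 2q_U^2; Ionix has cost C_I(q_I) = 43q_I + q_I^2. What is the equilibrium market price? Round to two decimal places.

97.92

Umbra's profit: π_U = (161 - 4Q)q_U - (45q_U + 2q_U²). Setting ∂π_U/∂q_U = 0: 116 - 12q_U - 4(q_I) = 0.
Ionix's profit: π_I = (161 - 4Q)q_I - (43q_I + q_I²). Setting ∂π_I/∂q_I = 0: 118 - 10q_I - 4(q_U) = 0.
Best responses: q_U = (116 - 4q_I)/12, q_I = (118 - 4q_U)/10.
Solving the pair: q_U = 86/13, q_I = 119/13.
Total output Q = 205/13, so price P = 161 - 4·(205/13) = 1273/13.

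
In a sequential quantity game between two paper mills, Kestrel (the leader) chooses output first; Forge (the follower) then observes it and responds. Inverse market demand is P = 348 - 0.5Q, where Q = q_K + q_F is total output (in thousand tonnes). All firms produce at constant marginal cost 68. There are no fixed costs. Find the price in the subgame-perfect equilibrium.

138

Solve by backward induction. Given q_K, the follower Forge maximises π_F = (348 - (1/2)q_K - (1/2)q_F)q_F - 68q_F.
Follower FOC: 280 - (1/2)q_K - q_F = 0, so q_F(q_K) = (280 - (1/2)q_K).
Kestrel substitutes q_F(q_K) into its own profit: π_K = q_K(348 - (1/2)q_K - (280 - (1/2)q_K)/2) - 68q_K = (208 - (1/4)q_K)q_K - 68q_K.
The leader's first-order condition 140 - (1/2)q_K = 0 yields q_K = 280.
Then q_F = (280 - (1/2)·280) = 140.
Total output Q = 420, so price P = 348 - (1/2)·420 = 138.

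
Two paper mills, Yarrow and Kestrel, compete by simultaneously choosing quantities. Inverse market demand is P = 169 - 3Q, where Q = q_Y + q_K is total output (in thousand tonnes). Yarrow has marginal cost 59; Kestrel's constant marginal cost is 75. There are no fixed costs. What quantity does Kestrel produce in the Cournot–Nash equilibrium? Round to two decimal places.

8.67

Yarrow's profit: π_Y = (169 - 3Q)q_Y - (59q_Y). Setting ∂π_Y/∂q_Y = 0: 110 - 6q_Y - 3(q_K) = 0.
Kestrel's first-order condition: 94 - 6q_K - 3(q_Y) = 0.
Best responses: q_Y = (110 - 3q_K)/6, q_K = (94 - 3q_Y)/6.
Solving the pair: q_Y = 14, q_K = 26/3.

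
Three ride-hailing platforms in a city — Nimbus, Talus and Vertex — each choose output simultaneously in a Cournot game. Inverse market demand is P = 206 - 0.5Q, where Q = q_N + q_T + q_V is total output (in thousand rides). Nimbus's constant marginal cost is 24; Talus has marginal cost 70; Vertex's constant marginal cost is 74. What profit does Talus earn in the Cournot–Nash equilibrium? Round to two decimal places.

1104.50

Nimbus's profit: π_N = (206 - 0.5Q)q_N - (24q_N). Setting ∂π_N/∂q_N = 0: 182 - q_N - (1/2)(q_T + q_V) = 0.
Talus's first-order condition: 136 - q_T - (1/2)(q_N + q_V) = 0.
Vertex's profit: π_V = (206 - 0.5Q)q_V - (74q_V). Setting ∂π_V/∂q_V = 0: 132 - q_V - (1/2)(q_N + q_T) = 0.
Summing all 3 equations gives 450 − 2Q = 0, hence Q = 225.
Back-substituting: q_N = (182 − 225/2)/(1/2) = 139, q_T = (136 − 225/2)/(1/2) = 47, q_V = (132 − 225/2)/(1/2) = 39.
Price P = 206 - (1/2)·225 = 187/2.
Talus's profit: (187/2 - 70)·47 = 1104.5000.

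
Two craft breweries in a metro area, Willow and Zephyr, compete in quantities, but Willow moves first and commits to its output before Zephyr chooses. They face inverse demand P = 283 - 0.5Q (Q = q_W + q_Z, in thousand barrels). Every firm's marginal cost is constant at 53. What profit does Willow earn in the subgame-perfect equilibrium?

The follower Zephyr best-responds to any q_W: π_Z = (283 - 0.5Q)q_Z - 53q_Z.
Setting the follower's marginal profit to zero, 230 - (1/2)q_W - q_Z = 0, i.e. q_Z = (230 - (1/2)q_W).
Willow substitutes q_Z(q_W) into its own profit: π_W = q_W(283 - (1/2)q_W - (230 - (1/2)q_W)/2) - 53q_W = (168 - (1/4)q_W)q_W - 53q_W.
The leader's first-order condition 115 - (1/2)q_W = 0 yields q_W = 230.
Then q_Z = (230 - (1/2)·230) = 115.
Price P = 283 - (1/2)·345 = 221/2.
Willow's profit: (221/2 - 53)·230 = 13225.

13225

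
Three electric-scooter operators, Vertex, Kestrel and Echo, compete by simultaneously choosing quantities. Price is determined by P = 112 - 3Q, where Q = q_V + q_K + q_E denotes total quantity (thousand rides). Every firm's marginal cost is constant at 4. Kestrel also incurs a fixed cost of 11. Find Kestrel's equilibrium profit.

A representative firm's profit is π_i = q_i(112 - 3Q) - 4q_i.
Setting ∂π_i/∂q_i = 0 with rivals' quantities fixed: 108 - 6q_i - 3·Σ_{j≠i} q_j = 0.
With identical firms every q_j equals q_i, so Σ_{j≠i} q_j = 2q_i and 108 = 12q_i, giving q_i = 9.
Price P = 112 - 3·27 = 31.
Kestrel's profit: (31 - 4)·9 - 11 = 232.

232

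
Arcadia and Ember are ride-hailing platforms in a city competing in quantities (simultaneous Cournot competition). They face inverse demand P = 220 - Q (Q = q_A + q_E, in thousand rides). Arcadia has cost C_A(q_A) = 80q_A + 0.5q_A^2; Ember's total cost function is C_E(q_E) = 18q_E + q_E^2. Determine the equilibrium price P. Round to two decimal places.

145.09

Arcadia's profit: π_A = (220 - Q)q_A - (80q_A + (1/2)q_A²). Setting ∂π_A/∂q_A = 0: 140 - 3q_A - (q_E) = 0.
Ember's profit: π_E = (220 - Q)q_E - (18q_E + q_E²). Setting ∂π_E/∂q_E = 0: 202 - 4q_E - (q_A) = 0.
Best responses: q_A = (140 - q_E)/3, q_E = (202 - q_A)/4.
Solving the pair: q_A = 358/11, q_E = 466/11.
Total output Q = 824/11, so price P = 220 - 824/11 = 1596/11.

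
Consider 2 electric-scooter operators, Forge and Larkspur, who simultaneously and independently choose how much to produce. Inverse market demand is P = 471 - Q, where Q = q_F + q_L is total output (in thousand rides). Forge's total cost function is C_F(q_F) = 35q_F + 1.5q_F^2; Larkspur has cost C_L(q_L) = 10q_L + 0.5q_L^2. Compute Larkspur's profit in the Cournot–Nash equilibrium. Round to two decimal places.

26733.38

Forge's profit: π_F = (471 - Q)q_F - (35q_F + (3/2)q_F²). Setting ∂π_F/∂q_F = 0: 436 - 5q_F - (q_L) = 0.
Larkspur's first-order condition: 461 - 3q_L - (q_F) = 0.
So q_F = (436 - q_L)/5 and q_L = (461 - q_F)/3.
Substituting one into the other gives q_F = 121/2 and q_L = 267/2.
Price P = 471 - 194 = 277.
Larkspur's profit: 277·(267/2) - 10·(267/2) - (1/2)(267/2)² = 26733.3750.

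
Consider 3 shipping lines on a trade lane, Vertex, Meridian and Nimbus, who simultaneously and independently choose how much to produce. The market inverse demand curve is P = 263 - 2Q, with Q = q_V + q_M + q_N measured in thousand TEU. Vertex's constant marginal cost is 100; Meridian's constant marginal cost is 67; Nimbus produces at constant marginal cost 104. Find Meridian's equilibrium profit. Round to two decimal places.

2211.13

Vertex's profit: π_V = (263 - 2Q)q_V - (100q_V). Setting ∂π_V/∂q_V = 0: 163 - 4q_V - 2(q_M + q_N) = 0.
Meridian's first-order condition: 196 - 4q_M - 2(q_V + q_N) = 0.
Nimbus's first-order condition: 159 - 4q_N - 2(q_V + q_M) = 0.
Summing all 3 equations gives 518 − 8Q = 0, hence Q = 259/4.
Back-substituting: q_V = (163 − 259/2)/2 = 67/4, q_M = (196 − 259/2)/2 = 133/4, q_N = (159 − 259/2)/2 = 59/4.
Price P = 263 - 2·(259/4) = 267/2.
Meridian's profit: (267/2 - 67)·(133/4) = 2211.1250.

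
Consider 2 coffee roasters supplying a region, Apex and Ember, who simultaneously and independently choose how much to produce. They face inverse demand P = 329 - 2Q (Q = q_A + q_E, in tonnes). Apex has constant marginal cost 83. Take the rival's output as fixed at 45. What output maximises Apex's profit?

With the rival's output fixed at 45, Apex's profit is π_A = (329 - 2·45 - 2q_A)q_A - (83q_A) = (239 - 2q_A)q_A - (83q_A).
∂π_A/∂q_A = 156 - 4q_A = 0, so q_A = 39.

39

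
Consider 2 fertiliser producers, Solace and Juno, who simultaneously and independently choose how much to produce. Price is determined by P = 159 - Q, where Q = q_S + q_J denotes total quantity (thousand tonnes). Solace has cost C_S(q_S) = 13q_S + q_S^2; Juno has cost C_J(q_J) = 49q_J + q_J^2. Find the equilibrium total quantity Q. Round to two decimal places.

Solace's profit: π_S = (159 - Q)q_S - (13q_S + q_S²). Setting ∂π_S/∂q_S = 0: 146 - 4q_S - (q_J) = 0.
Juno's first-order condition: 110 - 4q_J - (q_S) = 0.
So q_S = (146 - q_J)/4 and q_J = (110 - q_S)/4.
Solving the pair: q_S = 158/5, q_J = 98/5.
Total output Q = 158/5 + 98/5 = 256/5.

51.20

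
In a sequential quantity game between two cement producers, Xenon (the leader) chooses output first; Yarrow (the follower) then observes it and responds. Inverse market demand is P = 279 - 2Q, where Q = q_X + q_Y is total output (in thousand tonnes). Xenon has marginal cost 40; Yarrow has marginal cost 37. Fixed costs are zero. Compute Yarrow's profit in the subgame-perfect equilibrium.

Solve by backward induction. Given q_X, the follower Yarrow maximises π_Y = (279 - 2q_X - 2q_Y)q_Y - 37q_Y.
∂π_Y/∂q_Y = 242 - 2q_X - 4q_Y = 0 gives the reaction function q_Y = (242 - 2q_X)/4.
The leader anticipates this reaction. Substituting into P = 279 - 2Q gives P = 158 - q_X, so π_X = (158 - q_X)q_X - 40q_X.
The leader's first-order condition 118 - 2q_X = 0 yields q_X = 59.
Then q_Y = (242 - 2·59)/4 = 31.
Price P = 279 - 2·90 = 99.
Yarrow's profit: (99 - 37)·31 = 1922.

1922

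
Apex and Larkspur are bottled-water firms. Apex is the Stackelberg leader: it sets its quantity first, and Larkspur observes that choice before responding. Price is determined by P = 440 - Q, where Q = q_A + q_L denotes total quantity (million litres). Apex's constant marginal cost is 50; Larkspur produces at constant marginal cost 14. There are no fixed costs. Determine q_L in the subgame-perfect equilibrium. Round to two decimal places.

The follower Larkspur best-responds to any q_A: π_L = (440 - Q)q_L - 14q_L.
Follower FOC: 426 - q_A - 2q_L = 0, so q_L(q_A) = (426 - q_A)/2.
The leader anticipates this reaction. Substituting into P = 440 - Q gives P = 227 - (1/2)q_A, so π_A = (227 - (1/2)q_A)q_A - 50q_A.
Maximising: ∂π_A/∂q_A = 177 - q_A = 0, giving q_A = 177.
Then q_L = (426 - 177)/2 = 249/2.

124.50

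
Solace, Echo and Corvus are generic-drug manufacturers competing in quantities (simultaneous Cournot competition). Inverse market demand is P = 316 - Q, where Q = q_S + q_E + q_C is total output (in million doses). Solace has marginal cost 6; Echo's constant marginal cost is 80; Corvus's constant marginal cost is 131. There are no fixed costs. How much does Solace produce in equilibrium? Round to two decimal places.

127.25

Solace's profit: π_S = (316 - Q)q_S - (6q_S). Setting ∂π_S/∂q_S = 0: 310 - 2q_S - (q_E + q_C) = 0.
Echo's profit: π_E = (316 - Q)q_E - (80q_E). Setting ∂π_E/∂q_E = 0: 236 - 2q_E - (q_S + q_C) = 0.
Corvus's profit: π_C = (316 - Q)q_C - (131q_C). Setting ∂π_C/∂q_C = 0: 185 - 2q_C - (q_S + q_E) = 0.
Summing all 3 equations gives 731 − 4Q = 0, hence Q = 731/4.
Back-substituting: q_S = (310 − 731/4) = 509/4, q_E = (236 − 731/4) = 213/4, q_C = (185 − 731/4) = 9/4.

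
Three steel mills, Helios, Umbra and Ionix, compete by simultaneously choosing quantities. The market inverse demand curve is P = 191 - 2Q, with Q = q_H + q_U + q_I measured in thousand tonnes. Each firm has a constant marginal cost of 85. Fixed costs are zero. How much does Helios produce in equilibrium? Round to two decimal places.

A representative firm's profit is π_i = q_i(191 - 2Q) - 85q_i.
First-order condition (treating rivals' output as given): 106 - 4q_i - 2·Σ_{j≠i} q_j = 0.
By symmetry each firm produces the same amount; substituting Σ_{j≠i} q_j = 2q_i yields q_i = 106/8 = 53/4.

13.25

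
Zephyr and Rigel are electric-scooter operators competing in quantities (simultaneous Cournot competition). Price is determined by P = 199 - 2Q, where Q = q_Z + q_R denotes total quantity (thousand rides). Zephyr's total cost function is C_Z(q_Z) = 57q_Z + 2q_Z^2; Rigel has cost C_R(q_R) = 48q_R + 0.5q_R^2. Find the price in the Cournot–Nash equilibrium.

125

Zephyr's profit: π_Z = (199 - 2Q)q_Z - (57q_Z + 2q_Z²). Setting ∂π_Z/∂q_Z = 0: 142 - 8q_Z - 2(q_R) = 0.
Rigel's first-order condition: 151 - 5q_R - 2(q_Z) = 0.
Rearranging gives the reaction functions q_Z = (142 - 2q_R)/8 and q_R = (151 - 2q_Z)/5.
Substituting one into the other gives q_Z = 34/3 and q_R = 77/3.
Total output Q = 37, so price P = 199 - 2·37 = 125.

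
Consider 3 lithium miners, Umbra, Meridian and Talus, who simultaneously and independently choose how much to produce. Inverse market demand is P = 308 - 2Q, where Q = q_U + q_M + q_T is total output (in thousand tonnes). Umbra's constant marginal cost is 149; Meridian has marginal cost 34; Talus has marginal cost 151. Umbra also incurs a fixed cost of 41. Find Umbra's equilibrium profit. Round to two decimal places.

25.13

Umbra's profit: π_U = (308 - 2Q)q_U - (149q_U). Setting ∂π_U/∂q_U = 0: 159 - 4q_U - 2(q_M + q_T) = 0.
Meridian's first-order condition: 274 - 4q_M - 2(q_U + q_T) = 0.
Talus's first-order condition: 157 - 4q_T - 2(q_U + q_M) = 0.
Adding the 3 conditions: 590 − 4Q − 4Q = 0, i.e. Q = 295/4.
Back-substituting: q_U = (159 − 295/2)/2 = 23/4, q_M = (274 − 295/2)/2 = 253/4, q_T = (157 − 295/2)/2 = 19/4.
Price P = 308 - 2·(295/4) = 321/2.
Umbra's profit: (321/2 - 149)·(23/4) - 41 = 201/8.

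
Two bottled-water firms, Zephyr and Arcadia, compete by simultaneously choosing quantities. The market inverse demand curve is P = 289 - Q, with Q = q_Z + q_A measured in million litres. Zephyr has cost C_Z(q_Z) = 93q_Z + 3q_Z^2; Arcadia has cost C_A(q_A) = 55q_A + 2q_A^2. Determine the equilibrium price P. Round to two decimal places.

Zephyr's profit: π_Z = (289 - Q)q_Z - (93q_Z + 3q_Z²). Setting ∂π_Z/∂q_Z = 0: 196 - 8q_Z - (q_A) = 0.
Arcadia's profit: π_A = (289 - Q)q_A - (55q_A + 2q_A²). Setting ∂π_A/∂q_A = 0: 234 - 6q_A - (q_Z) = 0.
Rearranging gives the reaction functions q_Z = (196 - q_A)/8 and q_A = (234 - q_Z)/6.
Solving the pair: q_Z = 942/47, q_A = 1676/47.
Total output Q = 55.7021, so price P = 289 - 55.7021 = 233.2979.

233.30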